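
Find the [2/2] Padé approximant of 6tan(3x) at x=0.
18*x/(1 - 3*x**2)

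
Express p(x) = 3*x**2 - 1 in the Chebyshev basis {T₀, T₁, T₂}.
(1/2)T₀ + (3/2)T₂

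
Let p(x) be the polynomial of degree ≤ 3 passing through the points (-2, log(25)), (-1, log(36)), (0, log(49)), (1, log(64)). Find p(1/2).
-5*log(6)/8 + log(5)/8 + 15*log(2)/8 + 15*log(7)/8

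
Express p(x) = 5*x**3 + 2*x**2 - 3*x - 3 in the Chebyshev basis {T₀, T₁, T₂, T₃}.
(-2)T₀ + (3/4)T₁ + T₂ + (5/4)T₃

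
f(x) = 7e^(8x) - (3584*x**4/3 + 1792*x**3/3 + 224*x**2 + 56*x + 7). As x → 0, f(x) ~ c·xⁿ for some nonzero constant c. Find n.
5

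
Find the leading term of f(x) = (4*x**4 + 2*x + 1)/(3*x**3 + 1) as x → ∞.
4*x/3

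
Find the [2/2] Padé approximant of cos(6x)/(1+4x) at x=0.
(9*x**2 - 6*x + 1)/(3*x**2 - 2*x + 1)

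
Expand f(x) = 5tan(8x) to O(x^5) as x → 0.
40*x + 2560*x**3/3 + O(x**5)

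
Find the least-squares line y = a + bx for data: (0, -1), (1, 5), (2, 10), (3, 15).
a = -7/10, b = 53/10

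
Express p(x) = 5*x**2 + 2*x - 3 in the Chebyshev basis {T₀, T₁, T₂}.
(-1/2)T₀ + (2)T₁ + (5/2)T₂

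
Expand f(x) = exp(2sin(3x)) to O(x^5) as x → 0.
1 + 6*x + 18*x**2 + 27*x**3 + O(x**5)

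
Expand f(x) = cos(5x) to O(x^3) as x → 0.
1 - 25*x**2/2 + O(x**3)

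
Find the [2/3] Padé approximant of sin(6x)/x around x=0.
(6 - 126*x**2/5)/(9*x**2/5 + 1)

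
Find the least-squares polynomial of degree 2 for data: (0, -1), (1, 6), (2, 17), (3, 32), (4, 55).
-23/35 + (123/35)x + (18/7)x²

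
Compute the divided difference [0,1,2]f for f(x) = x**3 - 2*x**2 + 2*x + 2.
1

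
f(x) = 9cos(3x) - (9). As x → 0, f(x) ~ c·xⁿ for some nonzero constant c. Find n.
2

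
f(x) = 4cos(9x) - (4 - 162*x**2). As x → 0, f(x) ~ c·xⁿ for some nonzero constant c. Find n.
4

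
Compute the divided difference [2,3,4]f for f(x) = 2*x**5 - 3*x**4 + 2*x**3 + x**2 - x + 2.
424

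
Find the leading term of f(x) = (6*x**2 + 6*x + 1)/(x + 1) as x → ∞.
6*x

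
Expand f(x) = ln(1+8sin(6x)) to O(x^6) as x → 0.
48*x - 1152*x**2 + 36576*x**3 - 1313280*x**4 + 50297760*x**5 + O(x**6)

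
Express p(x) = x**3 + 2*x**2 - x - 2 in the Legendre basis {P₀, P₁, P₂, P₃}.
(-4/3)P₀ + (-2/5)P₁ + (4/3)P₂ + (2/5)P₃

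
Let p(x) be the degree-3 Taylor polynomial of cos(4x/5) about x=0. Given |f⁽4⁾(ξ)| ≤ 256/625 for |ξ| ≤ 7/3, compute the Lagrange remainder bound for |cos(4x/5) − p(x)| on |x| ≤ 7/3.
76832/151875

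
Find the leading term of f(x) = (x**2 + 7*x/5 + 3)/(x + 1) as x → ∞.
x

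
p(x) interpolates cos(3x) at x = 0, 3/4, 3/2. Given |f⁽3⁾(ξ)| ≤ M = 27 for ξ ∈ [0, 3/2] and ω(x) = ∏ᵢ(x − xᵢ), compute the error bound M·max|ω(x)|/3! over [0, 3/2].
27*sqrt(3)/64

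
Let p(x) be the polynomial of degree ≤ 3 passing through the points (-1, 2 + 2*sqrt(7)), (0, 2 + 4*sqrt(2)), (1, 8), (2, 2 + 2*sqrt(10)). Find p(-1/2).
1/8 + sqrt(10)/8 + 5*sqrt(7)/8 + 15*sqrt(2)/4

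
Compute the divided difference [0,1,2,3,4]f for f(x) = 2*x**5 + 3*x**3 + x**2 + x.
20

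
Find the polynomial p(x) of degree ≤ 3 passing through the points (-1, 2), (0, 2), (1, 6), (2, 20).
x**3 + 2*x**2 + x + 2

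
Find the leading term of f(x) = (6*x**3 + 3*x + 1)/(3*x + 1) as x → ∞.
2*x**2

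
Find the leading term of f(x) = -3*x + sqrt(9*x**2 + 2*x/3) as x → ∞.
1/9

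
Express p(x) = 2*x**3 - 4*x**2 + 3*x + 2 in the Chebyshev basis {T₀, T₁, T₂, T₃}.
(9/2)T₁ + (-2)T₂ + (1/2)T₃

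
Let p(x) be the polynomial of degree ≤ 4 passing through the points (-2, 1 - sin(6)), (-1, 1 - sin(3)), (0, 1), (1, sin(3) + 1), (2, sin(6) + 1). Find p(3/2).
5*sin(6)/16 + 7*sin(3)/8 + 1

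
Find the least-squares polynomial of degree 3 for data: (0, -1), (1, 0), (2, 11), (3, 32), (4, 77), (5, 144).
-22/21 + (-95/126)x + (26/21)x² + (17/18)x³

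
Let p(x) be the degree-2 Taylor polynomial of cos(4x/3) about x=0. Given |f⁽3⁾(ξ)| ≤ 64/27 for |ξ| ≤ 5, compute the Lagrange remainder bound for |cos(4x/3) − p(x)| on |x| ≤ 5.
4000/81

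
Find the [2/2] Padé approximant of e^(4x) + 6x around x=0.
(7*x**2/3 + 19*x/2 + 1)/(-2*x**2/3 - x/2 + 1)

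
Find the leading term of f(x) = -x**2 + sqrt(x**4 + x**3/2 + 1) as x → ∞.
x/4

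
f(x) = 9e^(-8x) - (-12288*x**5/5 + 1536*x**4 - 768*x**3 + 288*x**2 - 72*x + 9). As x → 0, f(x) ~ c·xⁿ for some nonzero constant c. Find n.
6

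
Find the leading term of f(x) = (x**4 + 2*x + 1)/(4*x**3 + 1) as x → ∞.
x/4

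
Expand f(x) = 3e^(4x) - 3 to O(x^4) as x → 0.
12*x + 24*x**2 + 32*x**3 + O(x**4)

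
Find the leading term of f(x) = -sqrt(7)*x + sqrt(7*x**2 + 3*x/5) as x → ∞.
3*sqrt(7)/70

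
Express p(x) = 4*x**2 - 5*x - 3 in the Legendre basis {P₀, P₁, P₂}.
(-5/3)P₀ + (-5)P₁ + (8/3)P₂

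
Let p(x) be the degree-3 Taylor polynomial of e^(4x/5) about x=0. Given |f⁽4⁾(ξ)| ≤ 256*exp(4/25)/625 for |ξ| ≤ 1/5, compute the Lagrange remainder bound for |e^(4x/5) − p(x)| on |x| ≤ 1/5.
32*exp(4/25)/1171875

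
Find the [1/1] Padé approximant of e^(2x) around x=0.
(x + 1)/(1 - x)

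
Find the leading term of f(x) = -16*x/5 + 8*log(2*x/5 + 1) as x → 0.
-16*x**2/25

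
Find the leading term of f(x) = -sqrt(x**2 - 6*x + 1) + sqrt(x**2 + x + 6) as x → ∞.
7/2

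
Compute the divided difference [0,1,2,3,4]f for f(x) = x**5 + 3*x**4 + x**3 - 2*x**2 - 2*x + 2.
13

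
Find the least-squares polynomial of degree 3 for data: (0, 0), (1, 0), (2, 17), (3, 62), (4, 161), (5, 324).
-11/126 + (-739/756)x + (-167/126)x² + (313/108)x³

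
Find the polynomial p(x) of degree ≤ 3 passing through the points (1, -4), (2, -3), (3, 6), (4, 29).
x**3 - 2*x**2 - 3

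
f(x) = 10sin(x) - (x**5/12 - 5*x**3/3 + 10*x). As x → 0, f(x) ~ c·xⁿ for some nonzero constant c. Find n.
7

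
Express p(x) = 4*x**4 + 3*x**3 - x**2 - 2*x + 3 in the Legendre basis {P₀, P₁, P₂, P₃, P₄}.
(52/15)P₀ + (-1/5)P₁ + (34/21)P₂ + (6/5)P₃ + (32/35)P₄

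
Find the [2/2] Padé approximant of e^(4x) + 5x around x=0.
(37*x**2/9 + 26*x/3 + 1)/(-8*x**2/9 - x/3 + 1)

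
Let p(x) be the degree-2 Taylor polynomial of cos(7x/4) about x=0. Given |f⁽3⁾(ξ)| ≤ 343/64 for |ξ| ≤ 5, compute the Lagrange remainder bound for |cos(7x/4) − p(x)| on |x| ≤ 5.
42875/384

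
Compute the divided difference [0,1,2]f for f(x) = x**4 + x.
7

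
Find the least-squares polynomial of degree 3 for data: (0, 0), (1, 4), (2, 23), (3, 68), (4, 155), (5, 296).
-1/14 + (53/28)x + (3/14)x² + (9/4)x³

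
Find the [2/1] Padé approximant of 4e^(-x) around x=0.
(2*x**2/3 - 8*x/3 + 4)/(x/3 + 1)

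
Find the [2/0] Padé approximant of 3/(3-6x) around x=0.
4*x**2 + 2*x + 1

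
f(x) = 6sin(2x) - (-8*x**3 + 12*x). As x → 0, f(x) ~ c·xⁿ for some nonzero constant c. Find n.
5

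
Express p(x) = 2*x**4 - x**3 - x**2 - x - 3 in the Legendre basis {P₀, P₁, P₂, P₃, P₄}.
(-44/15)P₀ + (-8/5)P₁ + (10/21)P₂ + (-2/5)P₃ + (16/35)P₄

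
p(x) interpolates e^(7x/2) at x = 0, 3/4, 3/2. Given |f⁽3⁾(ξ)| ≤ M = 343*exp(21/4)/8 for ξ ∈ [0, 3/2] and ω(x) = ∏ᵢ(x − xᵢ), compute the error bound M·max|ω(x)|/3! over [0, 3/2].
343*sqrt(3)*exp(21/4)/512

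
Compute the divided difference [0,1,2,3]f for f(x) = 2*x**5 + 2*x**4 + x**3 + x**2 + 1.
63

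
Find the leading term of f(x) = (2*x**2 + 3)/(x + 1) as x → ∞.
2*x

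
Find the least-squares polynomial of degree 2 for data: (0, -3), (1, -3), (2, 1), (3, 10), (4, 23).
-104/35 + (-33/14)x + (31/14)x²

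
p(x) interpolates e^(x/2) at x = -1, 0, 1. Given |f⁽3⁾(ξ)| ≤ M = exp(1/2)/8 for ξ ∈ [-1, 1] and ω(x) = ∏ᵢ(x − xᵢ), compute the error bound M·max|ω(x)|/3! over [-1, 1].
sqrt(3)*exp(1/2)/216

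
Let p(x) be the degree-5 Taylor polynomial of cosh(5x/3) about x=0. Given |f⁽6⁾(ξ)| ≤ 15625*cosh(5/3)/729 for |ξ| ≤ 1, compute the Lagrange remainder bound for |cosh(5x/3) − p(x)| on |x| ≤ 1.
3125*cosh(5/3)/104976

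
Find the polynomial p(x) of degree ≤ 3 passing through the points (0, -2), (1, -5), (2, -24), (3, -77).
-3*x**3 + x**2 - x - 2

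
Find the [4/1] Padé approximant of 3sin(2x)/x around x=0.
4*x**4/5 - 4*x**2 + 6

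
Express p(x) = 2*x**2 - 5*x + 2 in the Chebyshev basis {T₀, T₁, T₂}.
(3)T₀ + (-5)T₁ + T₂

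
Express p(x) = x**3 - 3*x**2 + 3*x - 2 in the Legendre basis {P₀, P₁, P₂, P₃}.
(-3)P₀ + (18/5)P₁ + (-2)P₂ + (2/5)P₃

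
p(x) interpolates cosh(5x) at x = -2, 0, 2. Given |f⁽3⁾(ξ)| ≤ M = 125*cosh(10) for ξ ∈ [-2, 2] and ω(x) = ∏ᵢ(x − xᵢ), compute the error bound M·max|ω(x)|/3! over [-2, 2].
1000*sqrt(3)*cosh(10)/27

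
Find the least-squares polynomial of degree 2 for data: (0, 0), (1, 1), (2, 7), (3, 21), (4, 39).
(-11/5)x + (3)x²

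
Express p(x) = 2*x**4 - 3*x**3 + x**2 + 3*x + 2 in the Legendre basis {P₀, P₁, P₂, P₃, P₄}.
(41/15)P₀ + (6/5)P₁ + (38/21)P₂ + (-6/5)P₃ + (16/35)P₄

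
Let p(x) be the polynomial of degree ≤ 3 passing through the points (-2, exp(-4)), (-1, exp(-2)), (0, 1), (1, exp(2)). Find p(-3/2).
(5 + 15*exp(2) + (-5 + exp(2))*exp(4))*exp(-4)/16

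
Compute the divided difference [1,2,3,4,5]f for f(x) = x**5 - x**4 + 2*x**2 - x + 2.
14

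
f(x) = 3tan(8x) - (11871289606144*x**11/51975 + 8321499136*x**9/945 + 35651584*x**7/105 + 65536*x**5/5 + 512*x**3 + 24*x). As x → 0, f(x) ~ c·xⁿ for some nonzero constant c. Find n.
13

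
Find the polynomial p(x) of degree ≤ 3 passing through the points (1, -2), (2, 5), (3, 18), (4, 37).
3*x**2 - 2*x - 3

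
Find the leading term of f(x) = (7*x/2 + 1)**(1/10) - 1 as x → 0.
7*x/20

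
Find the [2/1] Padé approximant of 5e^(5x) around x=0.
(125*x**2/6 + 50*x/3 + 5)/(1 - 5*x/3)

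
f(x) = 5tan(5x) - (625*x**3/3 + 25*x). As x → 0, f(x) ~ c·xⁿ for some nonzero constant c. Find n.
5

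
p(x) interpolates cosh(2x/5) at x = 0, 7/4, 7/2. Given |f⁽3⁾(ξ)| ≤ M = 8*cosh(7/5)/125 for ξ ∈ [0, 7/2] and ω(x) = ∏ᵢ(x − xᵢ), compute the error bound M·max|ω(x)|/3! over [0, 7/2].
343*sqrt(3)*cosh(7/5)/27000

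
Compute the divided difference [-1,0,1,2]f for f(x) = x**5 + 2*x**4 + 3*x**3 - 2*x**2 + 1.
12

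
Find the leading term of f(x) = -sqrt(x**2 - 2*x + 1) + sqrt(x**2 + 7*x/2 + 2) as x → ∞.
11/4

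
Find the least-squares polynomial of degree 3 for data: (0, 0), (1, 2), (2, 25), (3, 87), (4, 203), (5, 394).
-1/14 + (-197/84)x + (23/14)x² + (35/12)x³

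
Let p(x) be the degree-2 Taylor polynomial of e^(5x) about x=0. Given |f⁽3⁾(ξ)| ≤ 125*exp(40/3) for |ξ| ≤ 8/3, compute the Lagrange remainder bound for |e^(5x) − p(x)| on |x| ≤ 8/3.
32000*exp(40/3)/81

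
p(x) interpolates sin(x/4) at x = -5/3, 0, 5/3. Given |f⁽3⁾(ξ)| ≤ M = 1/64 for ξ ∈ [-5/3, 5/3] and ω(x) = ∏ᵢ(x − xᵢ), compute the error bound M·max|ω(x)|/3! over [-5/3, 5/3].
125*sqrt(3)/46656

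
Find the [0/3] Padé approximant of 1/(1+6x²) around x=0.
1/(6*x**2 + 1)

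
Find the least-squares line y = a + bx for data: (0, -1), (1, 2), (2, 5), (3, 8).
a = -1, b = 3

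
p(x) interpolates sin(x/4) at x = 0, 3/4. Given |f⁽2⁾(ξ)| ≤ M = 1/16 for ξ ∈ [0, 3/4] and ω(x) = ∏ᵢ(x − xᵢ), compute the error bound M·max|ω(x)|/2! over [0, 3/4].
9/2048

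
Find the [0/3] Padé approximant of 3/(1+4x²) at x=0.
3/(4*x**2 + 1)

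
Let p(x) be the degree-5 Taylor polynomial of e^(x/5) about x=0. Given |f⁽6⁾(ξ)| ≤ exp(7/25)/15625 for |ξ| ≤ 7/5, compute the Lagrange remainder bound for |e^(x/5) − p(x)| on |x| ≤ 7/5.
117649*exp(7/25)/175781250000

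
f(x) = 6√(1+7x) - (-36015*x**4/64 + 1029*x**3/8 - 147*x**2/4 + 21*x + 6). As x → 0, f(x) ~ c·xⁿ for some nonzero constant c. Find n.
5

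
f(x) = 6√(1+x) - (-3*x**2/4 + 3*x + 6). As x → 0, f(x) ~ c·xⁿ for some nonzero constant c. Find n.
3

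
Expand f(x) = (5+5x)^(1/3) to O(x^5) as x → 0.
5**(1/3) + 5**(1/3)*x/3 - 5**(1/3)*x**2/9 + 5*5**(1/3)*x**3/81 - 10*5**(1/3)*x**4/243 + O(x**5)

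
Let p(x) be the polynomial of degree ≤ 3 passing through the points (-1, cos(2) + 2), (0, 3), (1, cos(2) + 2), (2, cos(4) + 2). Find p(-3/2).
7*cos(2)/2 - 3/16 - 5*cos(4)/16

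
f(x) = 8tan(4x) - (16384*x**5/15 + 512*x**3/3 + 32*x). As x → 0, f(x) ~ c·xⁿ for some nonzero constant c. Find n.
7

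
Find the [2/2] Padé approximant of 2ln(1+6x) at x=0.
12*x*(3*x + 1)/(6*x**2 + 6*x + 1)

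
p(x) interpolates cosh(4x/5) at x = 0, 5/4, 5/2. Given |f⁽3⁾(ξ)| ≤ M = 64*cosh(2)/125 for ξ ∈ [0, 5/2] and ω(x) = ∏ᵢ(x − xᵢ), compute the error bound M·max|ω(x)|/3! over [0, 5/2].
sqrt(3)*cosh(2)/27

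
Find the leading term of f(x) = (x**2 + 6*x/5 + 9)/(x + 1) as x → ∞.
x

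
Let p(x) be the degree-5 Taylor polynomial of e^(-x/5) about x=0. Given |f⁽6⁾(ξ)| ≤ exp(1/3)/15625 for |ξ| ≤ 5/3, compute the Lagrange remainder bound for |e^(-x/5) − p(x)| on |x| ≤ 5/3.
exp(1/3)/524880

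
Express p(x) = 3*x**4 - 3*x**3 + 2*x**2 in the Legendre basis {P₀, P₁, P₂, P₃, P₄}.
(19/15)P₀ + (-9/5)P₁ + (64/21)P₂ + (-6/5)P₃ + (24/35)P₄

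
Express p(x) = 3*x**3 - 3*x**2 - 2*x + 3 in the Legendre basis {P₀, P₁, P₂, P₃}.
(2)P₀ + (-1/5)P₁ + (-2)P₂ + (6/5)P₃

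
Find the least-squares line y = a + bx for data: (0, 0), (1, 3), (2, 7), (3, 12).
a = -1/2, b = 4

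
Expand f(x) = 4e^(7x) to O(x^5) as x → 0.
4 + 28*x + 98*x**2 + 686*x**3/3 + 2401*x**4/6 + O(x**5)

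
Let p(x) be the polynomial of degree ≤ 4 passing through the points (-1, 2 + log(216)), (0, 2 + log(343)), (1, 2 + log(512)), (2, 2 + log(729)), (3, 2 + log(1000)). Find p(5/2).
2 + log(729*2**(25/32)*3**(57/128)*5**(105/128)*7**(21/32)/32)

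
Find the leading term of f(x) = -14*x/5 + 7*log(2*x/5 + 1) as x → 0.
-14*x**2/25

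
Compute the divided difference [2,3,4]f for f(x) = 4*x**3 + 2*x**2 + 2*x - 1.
38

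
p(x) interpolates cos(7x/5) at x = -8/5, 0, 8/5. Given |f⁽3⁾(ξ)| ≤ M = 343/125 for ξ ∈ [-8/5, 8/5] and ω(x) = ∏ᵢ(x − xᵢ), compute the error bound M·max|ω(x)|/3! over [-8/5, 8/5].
175616*sqrt(3)/421875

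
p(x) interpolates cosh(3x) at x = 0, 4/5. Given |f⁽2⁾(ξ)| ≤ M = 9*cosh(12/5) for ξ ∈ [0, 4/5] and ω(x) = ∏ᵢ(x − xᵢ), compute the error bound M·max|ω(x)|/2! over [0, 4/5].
18*cosh(12/5)/25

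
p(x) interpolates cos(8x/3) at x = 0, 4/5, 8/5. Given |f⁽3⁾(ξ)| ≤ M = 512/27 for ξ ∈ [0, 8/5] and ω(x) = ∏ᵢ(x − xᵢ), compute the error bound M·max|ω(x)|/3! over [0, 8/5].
32768*sqrt(3)/91125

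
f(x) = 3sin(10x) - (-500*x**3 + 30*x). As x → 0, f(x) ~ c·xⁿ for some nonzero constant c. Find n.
5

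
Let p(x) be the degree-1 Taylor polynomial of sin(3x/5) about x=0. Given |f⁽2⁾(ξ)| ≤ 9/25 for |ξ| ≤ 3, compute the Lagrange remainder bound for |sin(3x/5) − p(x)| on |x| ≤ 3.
81/50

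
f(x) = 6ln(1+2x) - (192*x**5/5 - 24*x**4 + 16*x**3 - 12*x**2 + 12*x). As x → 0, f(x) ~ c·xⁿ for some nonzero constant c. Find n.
6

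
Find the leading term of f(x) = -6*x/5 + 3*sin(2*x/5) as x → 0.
-4*x**3/125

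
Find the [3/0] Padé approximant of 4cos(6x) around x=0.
4 - 72*x**2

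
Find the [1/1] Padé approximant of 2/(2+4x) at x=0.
1/(2*x + 1)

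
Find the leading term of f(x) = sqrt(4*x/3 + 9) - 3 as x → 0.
2*x/9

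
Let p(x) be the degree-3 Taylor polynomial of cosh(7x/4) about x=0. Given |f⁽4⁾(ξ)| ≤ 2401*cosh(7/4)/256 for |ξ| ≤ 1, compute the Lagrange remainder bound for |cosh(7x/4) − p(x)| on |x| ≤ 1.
2401*cosh(7/4)/6144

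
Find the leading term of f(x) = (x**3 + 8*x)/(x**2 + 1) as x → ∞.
x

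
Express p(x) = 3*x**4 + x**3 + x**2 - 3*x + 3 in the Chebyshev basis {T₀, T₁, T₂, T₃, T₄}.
(37/8)T₀ + (-9/4)T₁ + (2)T₂ + (1/4)T₃ + (3/8)T₄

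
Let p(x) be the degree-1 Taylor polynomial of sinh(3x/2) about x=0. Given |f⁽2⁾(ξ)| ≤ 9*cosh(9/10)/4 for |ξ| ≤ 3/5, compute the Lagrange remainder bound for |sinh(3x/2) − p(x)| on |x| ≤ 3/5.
81*cosh(9/10)/200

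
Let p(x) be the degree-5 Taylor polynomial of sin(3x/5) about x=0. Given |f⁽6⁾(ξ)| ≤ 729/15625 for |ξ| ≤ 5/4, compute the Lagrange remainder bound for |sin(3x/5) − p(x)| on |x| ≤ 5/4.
81/327680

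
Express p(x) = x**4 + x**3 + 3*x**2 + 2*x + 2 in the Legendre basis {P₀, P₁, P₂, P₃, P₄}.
(16/5)P₀ + (13/5)P₁ + (18/7)P₂ + (2/5)P₃ + (8/35)P₄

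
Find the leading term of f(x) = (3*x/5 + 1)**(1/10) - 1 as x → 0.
3*x/50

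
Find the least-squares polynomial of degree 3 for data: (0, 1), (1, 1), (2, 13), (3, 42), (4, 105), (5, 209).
53/63 + (-61/189)x + (-43/63)x² + (49/27)x³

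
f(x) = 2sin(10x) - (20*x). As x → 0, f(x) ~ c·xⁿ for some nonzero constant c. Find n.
3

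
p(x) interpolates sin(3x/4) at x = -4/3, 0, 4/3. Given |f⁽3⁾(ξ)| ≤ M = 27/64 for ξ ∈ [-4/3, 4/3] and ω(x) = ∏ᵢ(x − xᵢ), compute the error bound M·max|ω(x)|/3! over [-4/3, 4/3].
sqrt(3)/27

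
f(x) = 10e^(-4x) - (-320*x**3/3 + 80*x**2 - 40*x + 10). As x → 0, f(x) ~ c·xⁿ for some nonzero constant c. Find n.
4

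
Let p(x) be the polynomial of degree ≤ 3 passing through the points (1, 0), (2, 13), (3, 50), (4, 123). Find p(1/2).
-5/4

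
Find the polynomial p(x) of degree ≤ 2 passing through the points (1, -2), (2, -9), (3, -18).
-x**2 - 4*x + 3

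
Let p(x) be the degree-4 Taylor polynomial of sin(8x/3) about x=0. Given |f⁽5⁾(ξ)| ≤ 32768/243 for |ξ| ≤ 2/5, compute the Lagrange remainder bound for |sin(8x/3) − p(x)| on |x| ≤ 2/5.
131072/11390625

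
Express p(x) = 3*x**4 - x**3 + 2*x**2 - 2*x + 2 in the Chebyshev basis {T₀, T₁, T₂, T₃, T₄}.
(33/8)T₀ + (-11/4)T₁ + (5/2)T₂ + (-1/4)T₃ + (3/8)T₄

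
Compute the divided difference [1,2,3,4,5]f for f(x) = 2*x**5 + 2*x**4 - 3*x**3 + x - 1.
32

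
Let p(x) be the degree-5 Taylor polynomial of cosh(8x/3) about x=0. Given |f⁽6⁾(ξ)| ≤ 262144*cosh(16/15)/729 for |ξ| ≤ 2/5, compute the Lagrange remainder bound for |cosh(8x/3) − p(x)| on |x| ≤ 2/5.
1048576*cosh(16/15)/512578125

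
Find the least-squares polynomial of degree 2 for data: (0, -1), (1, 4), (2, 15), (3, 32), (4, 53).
-41/35 + (96/35)x + (19/7)x²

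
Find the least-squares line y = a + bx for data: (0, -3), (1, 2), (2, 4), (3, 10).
a = -29/10, b = 41/10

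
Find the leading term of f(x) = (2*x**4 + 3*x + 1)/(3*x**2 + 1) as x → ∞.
2*x**2/3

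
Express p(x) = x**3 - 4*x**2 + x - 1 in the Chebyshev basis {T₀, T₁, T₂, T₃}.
(-3)T₀ + (7/4)T₁ + (-2)T₂ + (1/4)T₃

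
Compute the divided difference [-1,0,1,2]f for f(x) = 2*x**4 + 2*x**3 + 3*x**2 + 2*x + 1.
6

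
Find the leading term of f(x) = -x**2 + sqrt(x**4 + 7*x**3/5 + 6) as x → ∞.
7*x/10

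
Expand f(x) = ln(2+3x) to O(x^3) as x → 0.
log(2) + 3*x/2 - 9*x**2/8 + O(x**3)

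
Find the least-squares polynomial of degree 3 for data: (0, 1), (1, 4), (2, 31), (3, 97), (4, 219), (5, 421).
44/63 + (-88/189)x + (395/252)x² + (331/108)x³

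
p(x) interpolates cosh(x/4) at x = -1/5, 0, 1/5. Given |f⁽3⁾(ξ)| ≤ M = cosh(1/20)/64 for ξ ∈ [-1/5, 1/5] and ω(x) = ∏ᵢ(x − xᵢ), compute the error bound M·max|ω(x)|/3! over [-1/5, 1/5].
sqrt(3)*cosh(1/20)/216000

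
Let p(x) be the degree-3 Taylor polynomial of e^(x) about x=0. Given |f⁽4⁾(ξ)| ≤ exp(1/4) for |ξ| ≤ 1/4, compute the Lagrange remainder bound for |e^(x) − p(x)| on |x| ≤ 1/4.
exp(1/4)/6144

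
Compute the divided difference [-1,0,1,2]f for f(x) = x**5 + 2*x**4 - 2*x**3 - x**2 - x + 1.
7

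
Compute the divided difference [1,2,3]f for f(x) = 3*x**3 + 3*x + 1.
18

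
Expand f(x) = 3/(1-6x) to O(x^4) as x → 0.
3 + 18*x + 108*x**2 + 648*x**3 + O(x**4)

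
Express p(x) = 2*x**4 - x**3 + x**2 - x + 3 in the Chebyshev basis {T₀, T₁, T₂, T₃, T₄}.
(17/4)T₀ + (-7/4)T₁ + (3/2)T₂ + (-1/4)T₃ + (1/4)T₄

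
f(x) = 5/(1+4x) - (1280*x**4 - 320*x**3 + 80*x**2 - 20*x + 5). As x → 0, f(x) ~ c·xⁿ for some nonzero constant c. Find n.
5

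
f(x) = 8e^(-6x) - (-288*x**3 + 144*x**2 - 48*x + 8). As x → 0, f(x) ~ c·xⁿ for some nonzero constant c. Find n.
4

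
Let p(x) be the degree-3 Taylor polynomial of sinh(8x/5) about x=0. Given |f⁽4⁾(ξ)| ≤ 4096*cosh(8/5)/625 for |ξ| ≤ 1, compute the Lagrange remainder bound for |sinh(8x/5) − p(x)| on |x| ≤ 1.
512*cosh(8/5)/1875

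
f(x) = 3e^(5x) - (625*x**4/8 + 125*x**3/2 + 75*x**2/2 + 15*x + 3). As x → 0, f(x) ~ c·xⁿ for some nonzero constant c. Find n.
5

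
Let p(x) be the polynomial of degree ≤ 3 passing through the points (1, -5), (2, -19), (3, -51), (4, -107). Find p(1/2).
-23/8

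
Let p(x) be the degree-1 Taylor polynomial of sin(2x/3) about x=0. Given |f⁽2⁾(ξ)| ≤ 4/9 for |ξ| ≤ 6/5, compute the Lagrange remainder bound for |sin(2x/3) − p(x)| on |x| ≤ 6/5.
8/25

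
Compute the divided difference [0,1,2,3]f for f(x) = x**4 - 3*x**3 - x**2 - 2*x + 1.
3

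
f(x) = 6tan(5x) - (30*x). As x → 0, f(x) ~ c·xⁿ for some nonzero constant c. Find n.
3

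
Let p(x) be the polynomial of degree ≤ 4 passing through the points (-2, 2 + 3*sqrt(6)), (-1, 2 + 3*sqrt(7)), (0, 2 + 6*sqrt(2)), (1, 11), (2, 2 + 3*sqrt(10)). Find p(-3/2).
-105*sqrt(2)/32 - 15*sqrt(10)/128 + 105*sqrt(6)/128 + 127/32 + 105*sqrt(7)/32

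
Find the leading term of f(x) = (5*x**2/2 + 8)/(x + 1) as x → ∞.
5*x/2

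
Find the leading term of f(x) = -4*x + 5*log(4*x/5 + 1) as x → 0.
-8*x**2/5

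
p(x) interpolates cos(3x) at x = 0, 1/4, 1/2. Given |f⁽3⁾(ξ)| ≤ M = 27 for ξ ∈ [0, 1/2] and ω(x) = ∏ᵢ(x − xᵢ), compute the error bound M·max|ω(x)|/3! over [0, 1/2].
sqrt(3)/64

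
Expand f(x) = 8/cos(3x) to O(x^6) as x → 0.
8 + 36*x**2 + 135*x**4 + O(x**6)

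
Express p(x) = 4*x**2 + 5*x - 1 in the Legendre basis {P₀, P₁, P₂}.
(1/3)P₀ + (5)P₁ + (8/3)P₂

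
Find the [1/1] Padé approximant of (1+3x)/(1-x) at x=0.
(3*x + 1)/(1 - x)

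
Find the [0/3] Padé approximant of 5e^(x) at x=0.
5/(-x**3/6 + x**2/2 - x + 1)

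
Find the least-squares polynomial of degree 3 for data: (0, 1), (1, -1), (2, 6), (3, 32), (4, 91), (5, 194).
59/63 + (-325/189)x + (-499/252)x² + (217/108)x³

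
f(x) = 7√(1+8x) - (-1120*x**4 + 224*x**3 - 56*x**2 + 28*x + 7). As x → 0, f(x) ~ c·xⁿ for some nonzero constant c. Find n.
5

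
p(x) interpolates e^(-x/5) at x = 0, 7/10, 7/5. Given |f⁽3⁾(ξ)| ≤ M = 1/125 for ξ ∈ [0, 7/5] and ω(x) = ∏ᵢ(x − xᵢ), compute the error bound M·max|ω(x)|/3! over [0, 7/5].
343*sqrt(3)/3375000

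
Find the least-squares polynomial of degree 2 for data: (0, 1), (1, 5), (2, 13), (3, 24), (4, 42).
43/35 + (87/70)x + (31/14)x²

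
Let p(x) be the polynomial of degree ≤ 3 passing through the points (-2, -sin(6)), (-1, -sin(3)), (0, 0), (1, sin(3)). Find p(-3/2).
-7*sin(3)/8 - 5*sin(6)/16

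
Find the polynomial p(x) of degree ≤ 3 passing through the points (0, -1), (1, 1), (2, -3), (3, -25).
-2*x**3 + 3*x**2 + x - 1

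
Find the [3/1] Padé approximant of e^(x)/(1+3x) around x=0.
(503*x**3/2784 + 115*x**2/232 + 465*x/464 + 1)/(1393*x/464 + 1)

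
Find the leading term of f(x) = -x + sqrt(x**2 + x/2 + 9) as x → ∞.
1/4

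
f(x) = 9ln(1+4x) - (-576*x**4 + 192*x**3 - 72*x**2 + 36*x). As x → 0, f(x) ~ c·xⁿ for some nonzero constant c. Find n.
5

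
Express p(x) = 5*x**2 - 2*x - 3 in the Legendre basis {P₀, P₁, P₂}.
(-4/3)P₀ + (-2)P₁ + (10/3)P₂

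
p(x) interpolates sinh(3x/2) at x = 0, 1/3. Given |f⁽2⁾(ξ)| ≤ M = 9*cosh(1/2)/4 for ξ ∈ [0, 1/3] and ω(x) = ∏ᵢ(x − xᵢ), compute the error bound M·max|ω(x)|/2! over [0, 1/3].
cosh(1/2)/32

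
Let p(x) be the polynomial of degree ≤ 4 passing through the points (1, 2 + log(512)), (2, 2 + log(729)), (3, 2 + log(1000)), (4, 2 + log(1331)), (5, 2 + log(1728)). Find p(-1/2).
2 + log(79228162514264337593543950336000000000000000000000000000000000000000000000000000000000000000000000*11**(29/32)*2**(75/128)*3**(57/128)*5**(39/64)/16498470378713279211530953935282941406772053995091988430139472909795873188682476523141453410937017)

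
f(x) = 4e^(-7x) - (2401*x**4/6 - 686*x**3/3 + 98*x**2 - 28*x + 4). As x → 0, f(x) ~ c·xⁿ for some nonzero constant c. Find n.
5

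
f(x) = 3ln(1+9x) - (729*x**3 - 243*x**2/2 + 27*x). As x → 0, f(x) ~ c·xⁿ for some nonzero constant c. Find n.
4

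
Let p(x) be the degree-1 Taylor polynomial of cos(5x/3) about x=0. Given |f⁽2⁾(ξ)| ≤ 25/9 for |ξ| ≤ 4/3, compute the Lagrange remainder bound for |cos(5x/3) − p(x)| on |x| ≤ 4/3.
200/81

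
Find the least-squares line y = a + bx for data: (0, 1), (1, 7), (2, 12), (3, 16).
a = 3/2, b = 5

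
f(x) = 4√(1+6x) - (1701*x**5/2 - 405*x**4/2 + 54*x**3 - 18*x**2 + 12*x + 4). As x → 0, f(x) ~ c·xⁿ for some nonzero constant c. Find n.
6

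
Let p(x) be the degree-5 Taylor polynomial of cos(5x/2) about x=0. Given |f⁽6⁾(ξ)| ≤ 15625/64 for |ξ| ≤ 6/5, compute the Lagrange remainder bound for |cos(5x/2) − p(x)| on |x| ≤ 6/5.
81/80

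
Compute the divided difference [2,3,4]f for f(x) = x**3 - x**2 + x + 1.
8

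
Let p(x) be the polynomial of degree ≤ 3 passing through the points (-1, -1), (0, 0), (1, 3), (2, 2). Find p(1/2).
13/8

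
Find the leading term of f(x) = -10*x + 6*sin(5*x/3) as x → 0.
-125*x**3/27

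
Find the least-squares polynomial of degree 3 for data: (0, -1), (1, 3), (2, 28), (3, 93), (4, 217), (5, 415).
-55/63 + (-563/378)x + (128/63)x² + (161/54)x³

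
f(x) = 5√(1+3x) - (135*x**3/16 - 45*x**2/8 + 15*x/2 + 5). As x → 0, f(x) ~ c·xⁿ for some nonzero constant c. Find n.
4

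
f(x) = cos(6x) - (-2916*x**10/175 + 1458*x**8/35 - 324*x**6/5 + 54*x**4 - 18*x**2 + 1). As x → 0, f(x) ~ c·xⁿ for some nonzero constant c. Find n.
12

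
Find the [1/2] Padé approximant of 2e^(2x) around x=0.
(4*x/3 + 2)/(2*x**2/3 - 4*x/3 + 1)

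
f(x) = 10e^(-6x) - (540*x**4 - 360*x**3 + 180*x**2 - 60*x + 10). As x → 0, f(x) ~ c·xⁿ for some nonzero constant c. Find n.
5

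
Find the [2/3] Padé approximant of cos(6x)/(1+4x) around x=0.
(1 - 15*x**2)/(12*x**3 + 3*x**2 + 4*x + 1)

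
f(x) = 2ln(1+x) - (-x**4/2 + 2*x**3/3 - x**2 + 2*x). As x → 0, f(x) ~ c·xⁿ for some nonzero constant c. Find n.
5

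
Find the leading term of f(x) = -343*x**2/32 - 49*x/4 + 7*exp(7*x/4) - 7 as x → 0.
2401*x**3/384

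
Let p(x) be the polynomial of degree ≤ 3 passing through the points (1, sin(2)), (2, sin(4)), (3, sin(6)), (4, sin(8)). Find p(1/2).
21*sin(6)/16 - 5*sin(8)/16 - 35*sin(4)/16 + 35*sin(2)/16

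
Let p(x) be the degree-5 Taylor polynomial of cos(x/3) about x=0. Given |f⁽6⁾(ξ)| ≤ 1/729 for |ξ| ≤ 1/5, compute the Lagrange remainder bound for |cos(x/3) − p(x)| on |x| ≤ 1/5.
1/8201250000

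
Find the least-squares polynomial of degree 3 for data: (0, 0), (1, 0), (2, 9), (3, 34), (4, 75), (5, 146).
-1/6 + (-65/36)x + (4/3)x² + (35/36)x³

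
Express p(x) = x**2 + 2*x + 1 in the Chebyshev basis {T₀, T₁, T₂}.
(3/2)T₀ + (2)T₁ + (1/2)T₂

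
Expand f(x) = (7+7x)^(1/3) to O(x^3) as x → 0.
7**(1/3) + 7**(1/3)*x/3 - 7**(1/3)*x**2/9 + O(x**3)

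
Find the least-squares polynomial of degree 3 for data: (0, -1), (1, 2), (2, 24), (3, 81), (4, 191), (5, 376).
-76/63 + (260/189)x + (-83/126)x² + (167/54)x³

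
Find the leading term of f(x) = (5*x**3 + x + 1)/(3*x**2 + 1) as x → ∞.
5*x/3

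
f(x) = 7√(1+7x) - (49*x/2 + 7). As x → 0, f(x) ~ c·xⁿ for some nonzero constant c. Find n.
2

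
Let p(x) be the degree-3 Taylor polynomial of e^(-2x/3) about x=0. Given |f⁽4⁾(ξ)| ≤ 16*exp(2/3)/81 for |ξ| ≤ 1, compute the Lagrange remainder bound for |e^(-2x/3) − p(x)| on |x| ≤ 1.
2*exp(2/3)/243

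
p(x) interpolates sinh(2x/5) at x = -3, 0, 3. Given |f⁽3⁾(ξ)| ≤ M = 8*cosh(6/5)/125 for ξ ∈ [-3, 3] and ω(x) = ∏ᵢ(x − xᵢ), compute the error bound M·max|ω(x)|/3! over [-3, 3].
8*sqrt(3)*cosh(6/5)/125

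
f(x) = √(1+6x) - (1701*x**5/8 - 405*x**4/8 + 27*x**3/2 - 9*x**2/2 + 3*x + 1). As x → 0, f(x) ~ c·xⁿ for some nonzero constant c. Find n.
6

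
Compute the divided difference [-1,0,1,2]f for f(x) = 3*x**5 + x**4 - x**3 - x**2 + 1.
16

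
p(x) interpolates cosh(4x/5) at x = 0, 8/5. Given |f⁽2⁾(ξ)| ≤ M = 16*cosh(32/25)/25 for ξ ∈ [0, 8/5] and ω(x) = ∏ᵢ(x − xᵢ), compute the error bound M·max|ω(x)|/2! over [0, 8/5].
128*cosh(32/25)/625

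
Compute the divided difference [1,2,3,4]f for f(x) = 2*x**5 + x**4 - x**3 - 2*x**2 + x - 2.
139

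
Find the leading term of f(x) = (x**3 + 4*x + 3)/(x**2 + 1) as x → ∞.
x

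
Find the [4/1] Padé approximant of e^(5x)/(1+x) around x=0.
(6875*x**4/2632 + 4625*x**3/987 + 3225*x**2/658 + 1020*x/329 + 1)/(1 - 296*x/329)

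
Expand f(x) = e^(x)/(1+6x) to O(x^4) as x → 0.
1 - 5*x + 61*x**2/2 - 1097*x**3/6 + O(x**4)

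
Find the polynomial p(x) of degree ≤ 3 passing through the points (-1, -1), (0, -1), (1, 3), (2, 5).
-x**3 + 2*x**2 + 3*x - 1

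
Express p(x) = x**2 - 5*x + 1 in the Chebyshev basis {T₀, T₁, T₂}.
(3/2)T₀ + (-5)T₁ + (1/2)T₂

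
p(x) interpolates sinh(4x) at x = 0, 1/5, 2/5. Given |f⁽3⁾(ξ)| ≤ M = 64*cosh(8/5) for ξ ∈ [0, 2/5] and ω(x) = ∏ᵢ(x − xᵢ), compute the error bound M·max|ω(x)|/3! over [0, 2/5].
64*sqrt(3)*cosh(8/5)/3375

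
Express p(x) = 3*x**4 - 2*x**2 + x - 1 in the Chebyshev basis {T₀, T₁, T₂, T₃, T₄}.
(-7/8)T₀ + T₁ + (1/2)T₂ + (3/8)T₄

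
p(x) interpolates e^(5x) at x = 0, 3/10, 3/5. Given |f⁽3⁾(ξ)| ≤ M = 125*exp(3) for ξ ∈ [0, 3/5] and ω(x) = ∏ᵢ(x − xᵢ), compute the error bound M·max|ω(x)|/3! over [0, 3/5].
sqrt(3)*exp(3)/8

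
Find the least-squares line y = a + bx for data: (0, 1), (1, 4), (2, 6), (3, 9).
a = 11/10, b = 13/5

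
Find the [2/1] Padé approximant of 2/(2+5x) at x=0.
1/(5*x/2 + 1)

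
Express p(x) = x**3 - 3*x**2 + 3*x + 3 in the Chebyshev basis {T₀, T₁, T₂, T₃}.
(3/2)T₀ + (15/4)T₁ + (-3/2)T₂ + (1/4)T₃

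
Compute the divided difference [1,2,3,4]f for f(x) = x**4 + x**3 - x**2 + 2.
11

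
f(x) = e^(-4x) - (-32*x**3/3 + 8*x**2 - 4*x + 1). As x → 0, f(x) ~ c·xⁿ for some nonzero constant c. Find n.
4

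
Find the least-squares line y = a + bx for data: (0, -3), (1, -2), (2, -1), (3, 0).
a = -3, b = 1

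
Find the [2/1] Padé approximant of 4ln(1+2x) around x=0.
8*x*(x + 3)/(3*(4*x/3 + 1))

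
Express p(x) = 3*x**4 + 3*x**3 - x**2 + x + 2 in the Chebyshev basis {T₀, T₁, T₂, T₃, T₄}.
(21/8)T₀ + (13/4)T₁ + T₂ + (3/4)T₃ + (3/8)T₄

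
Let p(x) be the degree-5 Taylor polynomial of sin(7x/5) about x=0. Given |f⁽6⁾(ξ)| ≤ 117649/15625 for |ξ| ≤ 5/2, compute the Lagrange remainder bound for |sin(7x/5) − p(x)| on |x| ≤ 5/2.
117649/46080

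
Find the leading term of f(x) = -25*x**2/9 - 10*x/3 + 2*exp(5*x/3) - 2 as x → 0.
125*x**3/81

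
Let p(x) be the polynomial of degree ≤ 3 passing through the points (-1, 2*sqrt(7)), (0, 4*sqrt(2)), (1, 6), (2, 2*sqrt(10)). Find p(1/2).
-sqrt(10)/8 - sqrt(7)/8 + 9*sqrt(2)/4 + 27/8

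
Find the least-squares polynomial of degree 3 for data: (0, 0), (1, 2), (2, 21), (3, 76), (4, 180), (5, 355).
-1/21 + (-107/126)x + (5/84)x² + (103/36)x³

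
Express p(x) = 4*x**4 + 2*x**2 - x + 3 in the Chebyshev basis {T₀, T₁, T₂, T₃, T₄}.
(11/2)T₀ - T₁ + (3)T₂ + (1/2)T₄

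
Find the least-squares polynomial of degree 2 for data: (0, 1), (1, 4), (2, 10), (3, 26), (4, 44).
39/35 + (-22/35)x + (20/7)x²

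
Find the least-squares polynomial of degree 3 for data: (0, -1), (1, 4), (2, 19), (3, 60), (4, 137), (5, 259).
-46/63 + (254/189)x + (23/36)x² + (205/108)x³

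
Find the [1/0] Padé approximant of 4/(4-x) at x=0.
x/4 + 1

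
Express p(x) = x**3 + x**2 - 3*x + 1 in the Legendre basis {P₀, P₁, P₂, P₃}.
(4/3)P₀ + (-12/5)P₁ + (2/3)P₂ + (2/5)P₃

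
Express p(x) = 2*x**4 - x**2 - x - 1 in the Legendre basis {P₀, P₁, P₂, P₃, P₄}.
(-14/15)P₀ - P₁ + (10/21)P₂ + (16/35)P₄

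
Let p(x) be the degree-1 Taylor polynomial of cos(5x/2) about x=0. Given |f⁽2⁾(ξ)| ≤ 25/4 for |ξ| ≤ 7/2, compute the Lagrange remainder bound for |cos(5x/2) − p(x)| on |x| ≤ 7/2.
1225/32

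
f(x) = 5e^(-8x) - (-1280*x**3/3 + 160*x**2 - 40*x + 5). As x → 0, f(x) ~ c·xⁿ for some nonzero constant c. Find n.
4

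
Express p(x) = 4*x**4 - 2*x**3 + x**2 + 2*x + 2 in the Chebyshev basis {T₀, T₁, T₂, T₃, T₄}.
(4)T₀ + (1/2)T₁ + (5/2)T₂ + (-1/2)T₃ + (1/2)T₄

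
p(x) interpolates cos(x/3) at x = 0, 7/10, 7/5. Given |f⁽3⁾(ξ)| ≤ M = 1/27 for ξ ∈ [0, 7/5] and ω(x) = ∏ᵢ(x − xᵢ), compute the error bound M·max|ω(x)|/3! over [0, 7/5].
343*sqrt(3)/729000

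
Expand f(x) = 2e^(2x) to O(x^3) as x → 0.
2 + 4*x + 4*x**2 + O(x**3)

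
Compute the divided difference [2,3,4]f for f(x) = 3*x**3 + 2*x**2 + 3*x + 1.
29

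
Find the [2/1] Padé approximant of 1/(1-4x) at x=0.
1/(1 - 4*x)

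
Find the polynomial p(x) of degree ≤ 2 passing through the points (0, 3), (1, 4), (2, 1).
-2*x**2 + 3*x + 3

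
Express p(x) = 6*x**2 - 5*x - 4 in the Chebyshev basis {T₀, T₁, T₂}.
-T₀ + (-5)T₁ + (3)T₂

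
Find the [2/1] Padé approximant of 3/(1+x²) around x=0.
3 - 3*x**2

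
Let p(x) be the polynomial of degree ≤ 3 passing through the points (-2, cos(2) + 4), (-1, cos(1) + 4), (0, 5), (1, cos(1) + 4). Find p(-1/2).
-cos(2)/16 + cos(1)/2 + 73/16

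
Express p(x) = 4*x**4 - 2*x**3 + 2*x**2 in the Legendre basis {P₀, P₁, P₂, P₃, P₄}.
(22/15)P₀ + (-6/5)P₁ + (76/21)P₂ + (-4/5)P₃ + (32/35)P₄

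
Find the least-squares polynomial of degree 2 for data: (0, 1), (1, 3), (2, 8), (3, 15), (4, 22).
5/7 + (69/35)x + (6/7)x²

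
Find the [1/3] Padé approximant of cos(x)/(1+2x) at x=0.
(1 - 5*x/24)/(43*x**3/48 + x**2/12 + 43*x/24 + 1)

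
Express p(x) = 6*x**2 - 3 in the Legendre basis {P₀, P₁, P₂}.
-P₀ + (4)P₂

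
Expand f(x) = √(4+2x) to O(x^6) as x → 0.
2 + x/2 - x**2/16 + x**3/64 - 5*x**4/1024 + 7*x**5/4096 + O(x**6)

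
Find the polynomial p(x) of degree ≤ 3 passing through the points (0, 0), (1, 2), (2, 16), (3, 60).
3*x**3 - 3*x**2 + 2*x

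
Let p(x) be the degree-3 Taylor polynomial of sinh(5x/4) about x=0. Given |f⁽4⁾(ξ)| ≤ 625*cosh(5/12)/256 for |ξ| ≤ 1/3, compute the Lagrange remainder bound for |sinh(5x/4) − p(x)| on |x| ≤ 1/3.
625*cosh(5/12)/497664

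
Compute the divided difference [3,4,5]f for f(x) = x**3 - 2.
12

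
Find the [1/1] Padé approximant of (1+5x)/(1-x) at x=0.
(5*x + 1)/(1 - x)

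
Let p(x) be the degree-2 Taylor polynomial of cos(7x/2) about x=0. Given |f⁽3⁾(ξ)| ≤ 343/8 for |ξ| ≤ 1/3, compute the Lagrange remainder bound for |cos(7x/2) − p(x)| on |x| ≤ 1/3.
343/1296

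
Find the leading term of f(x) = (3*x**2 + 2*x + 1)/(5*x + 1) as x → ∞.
3*x/5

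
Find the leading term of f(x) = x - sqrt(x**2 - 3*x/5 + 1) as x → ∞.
3/10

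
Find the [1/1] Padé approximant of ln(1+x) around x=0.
x/(x/2 + 1)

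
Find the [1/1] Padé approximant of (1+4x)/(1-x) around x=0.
(4*x + 1)/(1 - x)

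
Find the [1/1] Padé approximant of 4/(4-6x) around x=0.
1/(1 - 3*x/2)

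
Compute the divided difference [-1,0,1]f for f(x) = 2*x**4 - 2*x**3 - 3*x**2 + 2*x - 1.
-1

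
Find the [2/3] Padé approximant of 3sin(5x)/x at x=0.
(15 - 175*x**2/4)/(5*x**2/4 + 1)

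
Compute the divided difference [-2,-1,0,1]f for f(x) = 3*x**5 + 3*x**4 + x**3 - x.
10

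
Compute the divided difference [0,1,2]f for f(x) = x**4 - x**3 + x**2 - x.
5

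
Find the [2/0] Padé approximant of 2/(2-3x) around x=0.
9*x**2/4 + 3*x/2 + 1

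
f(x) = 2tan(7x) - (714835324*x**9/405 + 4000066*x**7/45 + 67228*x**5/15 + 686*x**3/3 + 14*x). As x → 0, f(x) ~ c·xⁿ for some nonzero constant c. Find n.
11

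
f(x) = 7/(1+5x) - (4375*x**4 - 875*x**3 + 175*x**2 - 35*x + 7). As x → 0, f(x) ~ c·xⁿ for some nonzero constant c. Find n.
5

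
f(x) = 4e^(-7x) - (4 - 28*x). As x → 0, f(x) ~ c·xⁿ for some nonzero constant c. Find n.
2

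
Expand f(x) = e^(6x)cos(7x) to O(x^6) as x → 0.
1 + 6*x - 13*x**2/2 - 111*x**3 - 6887*x**4/24 - 4339*x**5/20 + O(x**6)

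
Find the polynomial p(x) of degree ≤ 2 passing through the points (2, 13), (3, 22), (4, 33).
x**2 + 4*x + 1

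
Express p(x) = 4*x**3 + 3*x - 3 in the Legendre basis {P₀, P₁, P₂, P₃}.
(-3)P₀ + (27/5)P₁ + (8/5)P₃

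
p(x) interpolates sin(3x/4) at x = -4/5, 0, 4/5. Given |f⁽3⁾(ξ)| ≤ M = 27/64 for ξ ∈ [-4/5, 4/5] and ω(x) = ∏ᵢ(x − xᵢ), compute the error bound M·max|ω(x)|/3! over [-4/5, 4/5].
sqrt(3)/125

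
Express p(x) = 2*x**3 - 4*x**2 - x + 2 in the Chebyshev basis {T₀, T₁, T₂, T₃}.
(1/2)T₁ + (-2)T₂ + (1/2)T₃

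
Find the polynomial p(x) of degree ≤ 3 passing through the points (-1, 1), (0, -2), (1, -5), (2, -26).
-3*x**3 - 2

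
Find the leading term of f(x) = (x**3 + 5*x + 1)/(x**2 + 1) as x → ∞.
x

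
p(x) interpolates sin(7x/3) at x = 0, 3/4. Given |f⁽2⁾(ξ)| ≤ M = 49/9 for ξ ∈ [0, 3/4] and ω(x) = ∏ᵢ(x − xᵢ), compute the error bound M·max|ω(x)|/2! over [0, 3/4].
49/128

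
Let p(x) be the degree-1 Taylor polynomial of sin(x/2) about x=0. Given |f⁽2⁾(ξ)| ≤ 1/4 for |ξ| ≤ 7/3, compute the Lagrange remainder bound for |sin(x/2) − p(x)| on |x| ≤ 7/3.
49/72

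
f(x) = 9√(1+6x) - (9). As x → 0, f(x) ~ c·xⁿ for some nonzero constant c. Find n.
1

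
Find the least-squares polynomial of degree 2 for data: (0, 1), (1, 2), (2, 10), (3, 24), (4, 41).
22/35 + (-23/35)x + (19/7)x²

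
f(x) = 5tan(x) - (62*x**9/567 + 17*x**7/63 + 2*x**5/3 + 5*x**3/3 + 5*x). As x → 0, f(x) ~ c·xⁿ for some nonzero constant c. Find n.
11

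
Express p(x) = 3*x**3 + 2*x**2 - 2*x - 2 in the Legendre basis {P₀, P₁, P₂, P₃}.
(-4/3)P₀ + (-1/5)P₁ + (4/3)P₂ + (6/5)P₃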